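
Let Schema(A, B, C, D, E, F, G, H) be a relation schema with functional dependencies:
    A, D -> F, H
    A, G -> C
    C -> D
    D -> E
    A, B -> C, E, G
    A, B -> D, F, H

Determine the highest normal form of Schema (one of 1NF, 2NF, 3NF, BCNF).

2NF

Candidate key: {A, B}. Prime attributes: {A, B}.
A, D -> F, H breaks BCNF: {A, D}⁺ = {A, D, E, F, H}, so {A, D} is not a superkey.
A, D -> F, H has non-prime {F, H} on the right and a non-superkey on the left, so 3NF fails.
No non-prime attribute depends on a proper subset of any candidate key, so 2NF holds.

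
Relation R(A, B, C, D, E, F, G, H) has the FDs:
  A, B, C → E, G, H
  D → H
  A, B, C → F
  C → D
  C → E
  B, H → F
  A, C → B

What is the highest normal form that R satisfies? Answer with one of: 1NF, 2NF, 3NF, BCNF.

1NF

Candidate key: {A, C}. Prime attributes: {A, C}.
D → H: {D}⁺ = {D, H}, which is not all of the attributes, so the left side is not a superkey — BCNF is violated.
D → H has non-prime {H} on the right and a non-superkey on the left, so 3NF fails.
Since {C} ⊂ {A, C} and {C}⁺ ⊇ {D, E, H} with {D, E, H} non-prime, there is a partial dependency; 2NF fails.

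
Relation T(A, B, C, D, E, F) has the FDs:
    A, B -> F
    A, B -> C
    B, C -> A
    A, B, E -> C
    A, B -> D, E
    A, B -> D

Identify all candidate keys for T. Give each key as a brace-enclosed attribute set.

{B} never appears on the right of any FD, so every key must include it.
{A, B}⁺ = {A, B, C, D, E, F} — all of the relation — so {A, B} is a candidate key.
{B, C}⁺ = {A, B, C, D, E, F} — all of the relation — so {B, C} is a candidate key.
These are minimal and exhaustive — every other superkey contains one of them.

{A, B}, {B, C}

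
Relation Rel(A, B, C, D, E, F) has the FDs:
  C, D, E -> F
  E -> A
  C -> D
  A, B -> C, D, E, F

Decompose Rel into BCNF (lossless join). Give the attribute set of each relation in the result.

{A, E}; {B, C, E}; {C, D}; {C, E, F}

Candidate keys of the original relation: {A, B}, {B, E}.
In {A, B, C, D, E, F}, {C, D, E} is not a superkey ({C, D, E}⁺ restricted to this set is {A, C, D, E, F}), so split on C, D, E -> A, F into {A, C, D, E, F} and {B, C, D, E}.
In {A, C, D, E, F}, {E} is not a superkey ({E}⁺ restricted to this set is {A, E}), so split on E -> A into {A, E} and {C, D, E, F}.
{A, E} has no BCNF violation.
In {C, D, E, F}, {C} is not a superkey ({C}⁺ restricted to this set is {C, D}), so split on C -> D into {C, D} and {C, E, F}.
{C, D} has no BCNF violation.
{C, E, F} has no BCNF violation.
In {B, C, D, E}, {C} is not a superkey ({C}⁺ restricted to this set is {C, D}), so split on C -> D into {C, D} and {B, C, E}.
{C, D} has no BCNF violation.
{B, C, E} has no BCNF violation.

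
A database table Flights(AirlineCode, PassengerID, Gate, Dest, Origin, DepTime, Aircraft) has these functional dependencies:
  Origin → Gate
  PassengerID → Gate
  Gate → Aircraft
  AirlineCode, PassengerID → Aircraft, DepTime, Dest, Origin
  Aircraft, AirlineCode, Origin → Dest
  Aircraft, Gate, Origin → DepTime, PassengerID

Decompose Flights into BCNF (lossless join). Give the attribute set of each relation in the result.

{Aircraft, Gate}; {AirlineCode, Dest, Origin}; {DepTime, Origin, PassengerID}; {Gate, PassengerID}

Candidate keys of the original relation: {AirlineCode, Origin}, {AirlineCode, PassengerID}.
In {Aircraft, AirlineCode, DepTime, Dest, Gate, Origin, PassengerID}, {Origin} is not a superkey ({Origin}⁺ restricted to this set is {Aircraft, DepTime, Gate, Origin, PassengerID}), so split on Origin → Aircraft, DepTime, Gate, PassengerID into {Aircraft, DepTime, Gate, Origin, PassengerID} and {AirlineCode, Dest, Origin}.
In {Aircraft, DepTime, Gate, Origin, PassengerID}, {PassengerID} is not a superkey ({PassengerID}⁺ restricted to this set is {Aircraft, Gate, PassengerID}), so split on PassengerID → Aircraft, Gate into {Aircraft, Gate, PassengerID} and {DepTime, Origin, PassengerID}.
In {Aircraft, Gate, PassengerID}, {Gate} is not a superkey ({Gate}⁺ restricted to this set is {Aircraft, Gate}), so split on Gate → Aircraft into {Aircraft, Gate} and {Gate, PassengerID}.
{Aircraft, Gate} is in BCNF.
{Gate, PassengerID} is in BCNF.
{DepTime, Origin, PassengerID} is in BCNF.
{AirlineCode, Dest, Origin} is in BCNF.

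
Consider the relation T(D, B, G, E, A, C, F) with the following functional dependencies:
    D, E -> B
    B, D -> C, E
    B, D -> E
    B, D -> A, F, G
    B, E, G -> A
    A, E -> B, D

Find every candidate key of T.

{A, E}, {B, D}, {B, E, G}, {D, E}

Closure of {A, E} is {A, B, C, D, E, F, G}, the whole schema; {A, E} is a candidate key.
Closure of {B, D} is {A, B, C, D, E, F, G}, the whole schema; {B, D} is a candidate key.
Closure of {D, E} is {A, B, C, D, E, F, G}, the whole schema; {D, E} is a candidate key.
Closure of {B, E, G} is {A, B, C, D, E, F, G}, the whole schema; {B, E, G} is a candidate key.
These are minimal and exhaustive — every other superkey contains one of them.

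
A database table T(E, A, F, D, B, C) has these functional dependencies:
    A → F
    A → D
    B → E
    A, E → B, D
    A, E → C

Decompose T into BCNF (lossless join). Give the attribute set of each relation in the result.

{A, B, C}; {A, D, F}; {B, E}

Candidate keys of the original relation: {A, B}, {A, E}.
{A, B, C, D, E, F}: {A} determines {A, D, F} here but is not a superkey — split on A → D, F, giving {A, D, F} and {A, B, C, E}.
{A, D, F} is in BCNF.
{A, B, C, E}: {B} determines {B, E} here but is not a superkey — split on B → E, giving {B, E} and {A, B, C}.
{B, E} is in BCNF.
{A, B, C} is in BCNF.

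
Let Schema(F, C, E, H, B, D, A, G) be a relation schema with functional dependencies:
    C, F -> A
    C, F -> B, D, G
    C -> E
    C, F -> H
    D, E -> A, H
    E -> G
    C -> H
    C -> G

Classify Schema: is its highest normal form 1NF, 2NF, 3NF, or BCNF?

Candidate key: {C, F}. Prime attributes: {C, F}.
For C -> E we have {C}⁺ = {C, E, G, H}; {C} is not a superkey, so BCNF fails.
C -> E determines the non-prime attribute {E} from a non-superkey — 3NF is violated.
The proper key subset {C} of {C, F} determines non-prime {E, G, H}, so the relation is not even in 2NF.

1NF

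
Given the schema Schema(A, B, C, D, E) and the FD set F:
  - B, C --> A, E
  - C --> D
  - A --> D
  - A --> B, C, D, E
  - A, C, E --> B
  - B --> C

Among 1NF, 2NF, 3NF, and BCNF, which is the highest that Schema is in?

2NF

Candidate keys: {A}, {B}. Prime attributes: {A, B}.
For C --> D we have {C}⁺ = {C, D}; {C} is not a superkey, so BCNF fails.
C --> D has non-prime {D} on the right and a non-superkey on the left, so 3NF fails.
Every candidate key is a single attribute, so no partial dependency is possible; 2NF holds.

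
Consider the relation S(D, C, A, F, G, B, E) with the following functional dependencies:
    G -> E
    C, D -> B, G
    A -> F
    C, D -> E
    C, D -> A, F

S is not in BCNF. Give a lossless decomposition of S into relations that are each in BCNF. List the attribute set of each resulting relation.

{A, B, C, D, G}; {A, F}; {E, G}

Candidate key of the original relation: {C, D}.
{A, B, C, D, E, F, G}: {G} determines {E, G} here but is not a superkey — split on G -> E, giving {E, G} and {A, B, C, D, F, G}.
{E, G}: every determinant is a superkey — BCNF.
{A, B, C, D, F, G}: {A} determines {A, F} here but is not a superkey — split on A -> F, giving {A, F} and {A, B, C, D, G}.
{A, F}: every determinant is a superkey — BCNF.
{A, B, C, D, G}: every determinant is a superkey — BCNF.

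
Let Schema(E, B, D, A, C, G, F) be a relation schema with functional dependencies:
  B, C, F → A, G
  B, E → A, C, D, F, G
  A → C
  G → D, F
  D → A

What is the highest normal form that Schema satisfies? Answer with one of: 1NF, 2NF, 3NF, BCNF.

2NF

Candidate key: {B, E}. Prime attributes: {B, E}.
B, C, F → A, G: {B, C, F}⁺ = {A, B, C, D, F, G}, which is not all of the attributes, so the left side is not a superkey — BCNF is violated.
B, C, F → A, G determines the non-prime attributes {A, G} from a non-superkey — 3NF is violated.
Checking every proper subset of each key, none determines a non-prime attribute — 2NF is satisfied.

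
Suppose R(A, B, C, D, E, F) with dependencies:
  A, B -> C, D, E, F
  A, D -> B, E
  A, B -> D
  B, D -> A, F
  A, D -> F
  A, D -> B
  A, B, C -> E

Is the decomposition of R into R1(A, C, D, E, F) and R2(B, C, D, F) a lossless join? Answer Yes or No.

Common attributes: {C, D, F}; their closure is {C, D, F}.
R1 ⊄ {C, D, F} and R2 ⊄ {C, D, F}, so the split is lossy.

No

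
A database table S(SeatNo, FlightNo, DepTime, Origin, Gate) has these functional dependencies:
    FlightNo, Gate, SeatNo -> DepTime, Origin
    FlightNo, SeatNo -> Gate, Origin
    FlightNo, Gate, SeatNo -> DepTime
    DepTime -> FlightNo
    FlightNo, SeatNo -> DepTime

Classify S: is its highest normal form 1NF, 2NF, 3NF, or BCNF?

Candidate keys: {DepTime, SeatNo}, {FlightNo, SeatNo}. Prime attributes: {DepTime, FlightNo, SeatNo}.
For DepTime -> FlightNo we have {DepTime}⁺ = {DepTime, FlightNo}; {DepTime} is not a superkey, so BCNF fails.
Since {FlightNo} ⊆ prime attributes and every other non-superkey FD also has a prime right side, the schema is in 3NF.

3NF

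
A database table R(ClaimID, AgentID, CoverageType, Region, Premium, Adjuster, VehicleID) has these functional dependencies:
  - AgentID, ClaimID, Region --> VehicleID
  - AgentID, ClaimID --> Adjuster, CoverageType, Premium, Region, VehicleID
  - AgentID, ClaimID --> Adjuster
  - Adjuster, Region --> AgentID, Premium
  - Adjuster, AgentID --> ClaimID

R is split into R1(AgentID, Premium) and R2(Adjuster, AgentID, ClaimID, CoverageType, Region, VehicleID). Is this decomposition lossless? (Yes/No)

No

R1 ∩ R2 = {AgentID}; its closure under F is {AgentID}.
Neither R1 nor R2 is contained in that closure, so the decomposition is lossy.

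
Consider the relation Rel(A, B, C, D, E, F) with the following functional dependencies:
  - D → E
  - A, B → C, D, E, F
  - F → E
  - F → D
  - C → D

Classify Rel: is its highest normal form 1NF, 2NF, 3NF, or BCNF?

Candidate key: {A, B}. Prime attributes: {A, B}.
For D → E we have {D}⁺ = {D, E}; {D} is not a superkey, so BCNF fails.
D → E has non-prime {E} on the right and a non-superkey on the left, so 3NF fails.
No proper subset of a key has a non-prime attribute in its closure, so there is no partial dependency; 2NF holds.

2NF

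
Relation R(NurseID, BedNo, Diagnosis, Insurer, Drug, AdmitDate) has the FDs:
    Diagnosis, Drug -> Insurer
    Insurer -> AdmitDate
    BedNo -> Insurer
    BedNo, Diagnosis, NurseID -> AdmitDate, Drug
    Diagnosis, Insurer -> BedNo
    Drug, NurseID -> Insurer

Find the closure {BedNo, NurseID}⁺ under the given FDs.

{AdmitDate, BedNo, Insurer, NurseID}

Start with {BedNo, NurseID}.
BedNo -> Insurer applies; add {Insurer} → now {BedNo, Insurer, NurseID}.
Insurer -> AdmitDate applies; add {AdmitDate} → now {AdmitDate, BedNo, Insurer, NurseID}.
No further FD applies.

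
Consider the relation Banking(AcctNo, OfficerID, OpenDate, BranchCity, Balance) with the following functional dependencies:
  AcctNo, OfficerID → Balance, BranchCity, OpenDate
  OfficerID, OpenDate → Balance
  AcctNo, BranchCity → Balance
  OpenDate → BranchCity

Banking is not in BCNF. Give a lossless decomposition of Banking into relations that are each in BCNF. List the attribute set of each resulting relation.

Candidate key of the original relation: {AcctNo, OfficerID}.
In {AcctNo, Balance, BranchCity, OfficerID, OpenDate}, {OfficerID, OpenDate} is not a superkey ({OfficerID, OpenDate}⁺ restricted to this set is {Balance, BranchCity, OfficerID, OpenDate}), so split on OfficerID, OpenDate → Balance, BranchCity into {Balance, BranchCity, OfficerID, OpenDate} and {AcctNo, OfficerID, OpenDate}.
In {Balance, BranchCity, OfficerID, OpenDate}, {OpenDate} is not a superkey ({OpenDate}⁺ restricted to this set is {BranchCity, OpenDate}), so split on OpenDate → BranchCity into {BranchCity, OpenDate} and {Balance, OfficerID, OpenDate}.
{BranchCity, OpenDate} is in BCNF.
{Balance, OfficerID, OpenDate} is in BCNF.
{AcctNo, OfficerID, OpenDate} is in BCNF.

{AcctNo, OfficerID, OpenDate}; {Balance, OfficerID, OpenDate}; {BranchCity, OpenDate}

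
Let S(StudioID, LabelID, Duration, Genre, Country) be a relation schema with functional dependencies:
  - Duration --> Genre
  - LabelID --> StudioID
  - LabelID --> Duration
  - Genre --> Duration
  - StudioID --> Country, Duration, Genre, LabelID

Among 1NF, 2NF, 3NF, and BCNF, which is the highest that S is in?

Candidate keys: {LabelID}, {StudioID}. Prime attributes: {LabelID, StudioID}.
Duration --> Genre: {Duration}⁺ = {Duration, Genre}, which is not all of the attributes, so the left side is not a superkey — BCNF is violated.
Duration --> Genre determines the non-prime attribute {Genre} from a non-superkey — 3NF is violated.
Every candidate key is a single attribute, so no partial dependency is possible; 2NF holds.

2NF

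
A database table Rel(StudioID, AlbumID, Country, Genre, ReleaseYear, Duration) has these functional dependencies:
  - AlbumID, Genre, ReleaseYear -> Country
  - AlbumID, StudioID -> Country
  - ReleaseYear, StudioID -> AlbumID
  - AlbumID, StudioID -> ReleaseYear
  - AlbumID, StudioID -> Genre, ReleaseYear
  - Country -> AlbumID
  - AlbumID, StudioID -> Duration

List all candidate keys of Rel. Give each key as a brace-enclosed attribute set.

{AlbumID, StudioID}, {Country, StudioID}, {ReleaseYear, StudioID}

No FD produces {StudioID}, so it must be in every candidate key.
{AlbumID, StudioID}⁺ = {AlbumID, Country, Duration, Genre, ReleaseYear, StudioID}, which is every attribute, so {AlbumID, StudioID} is a candidate key.
{Country, StudioID}⁺ = {AlbumID, Country, Duration, Genre, ReleaseYear, StudioID}, which is every attribute, so {Country, StudioID} is a candidate key.
{ReleaseYear, StudioID}⁺ = {AlbumID, Country, Duration, Genre, ReleaseYear, StudioID}, which is every attribute, so {ReleaseYear, StudioID} is a candidate key.
These are minimal and exhaustive — every other superkey contains one of them.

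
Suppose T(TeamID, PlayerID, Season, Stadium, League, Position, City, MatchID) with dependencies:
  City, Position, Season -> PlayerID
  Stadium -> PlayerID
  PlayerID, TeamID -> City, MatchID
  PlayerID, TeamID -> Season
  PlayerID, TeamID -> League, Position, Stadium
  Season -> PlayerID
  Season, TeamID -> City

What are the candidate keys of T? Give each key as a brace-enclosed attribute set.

{PlayerID, TeamID}, {Season, TeamID}, {Stadium, TeamID}

No FD produces {TeamID}, so it must be in every candidate key.
Closure of {PlayerID, TeamID} is {City, League, MatchID, PlayerID, Position, Season, Stadium, TeamID}, the whole schema; {PlayerID, TeamID} is a candidate key.
Closure of {Season, TeamID} is {City, League, MatchID, PlayerID, Position, Season, Stadium, TeamID}, the whole schema; {Season, TeamID} is a candidate key.
Closure of {Stadium, TeamID} is {City, League, MatchID, PlayerID, Position, Season, Stadium, TeamID}, the whole schema; {Stadium, TeamID} is a candidate key.
Any other superkey properly contains one of these, so there are no further candidate keys.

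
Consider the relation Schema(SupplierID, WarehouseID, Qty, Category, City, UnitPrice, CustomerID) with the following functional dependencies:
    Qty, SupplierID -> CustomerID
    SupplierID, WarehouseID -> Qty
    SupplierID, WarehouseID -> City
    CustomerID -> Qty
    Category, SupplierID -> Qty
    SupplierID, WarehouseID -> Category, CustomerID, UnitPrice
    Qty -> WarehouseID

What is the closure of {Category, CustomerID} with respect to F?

Start with {Category, CustomerID}.
CustomerID -> Qty applies; add {Qty} → now {Category, CustomerID, Qty}.
Qty -> WarehouseID applies; add {WarehouseID} → now {Category, CustomerID, Qty, WarehouseID}.
No further FD applies.

{Category, CustomerID, Qty, WarehouseID}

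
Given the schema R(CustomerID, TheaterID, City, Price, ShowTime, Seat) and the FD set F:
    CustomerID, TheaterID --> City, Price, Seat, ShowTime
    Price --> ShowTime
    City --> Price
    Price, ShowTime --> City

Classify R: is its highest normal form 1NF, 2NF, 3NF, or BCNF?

Candidate key: {CustomerID, TheaterID}. Prime attributes: {CustomerID, TheaterID}.
Price --> ShowTime: {Price}⁺ = {City, Price, ShowTime}, which is not all of the attributes, so the left side is not a superkey — BCNF is violated.
Price --> ShowTime has non-prime {ShowTime} on the right and a non-superkey on the left, so 3NF fails.
No non-prime attribute depends on a proper subset of any candidate key, so 2NF holds.

2NF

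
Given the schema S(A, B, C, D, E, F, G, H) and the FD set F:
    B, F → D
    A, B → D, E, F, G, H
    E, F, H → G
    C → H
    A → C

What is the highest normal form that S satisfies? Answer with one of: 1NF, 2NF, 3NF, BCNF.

Candidate key: {A, B}. Prime attributes: {A, B}.
B, F → D: {B, F}⁺ = {B, D, F}, which is not all of the attributes, so the left side is not a superkey — BCNF is violated.
Because {D} is non-prime and the left side of B, F → D is not a superkey, the relation is not in 3NF.
Since {A} ⊂ {A, B} and {A}⁺ ⊇ {C, H} with {C, H} non-prime, there is a partial dependency; 2NF fails.

1NF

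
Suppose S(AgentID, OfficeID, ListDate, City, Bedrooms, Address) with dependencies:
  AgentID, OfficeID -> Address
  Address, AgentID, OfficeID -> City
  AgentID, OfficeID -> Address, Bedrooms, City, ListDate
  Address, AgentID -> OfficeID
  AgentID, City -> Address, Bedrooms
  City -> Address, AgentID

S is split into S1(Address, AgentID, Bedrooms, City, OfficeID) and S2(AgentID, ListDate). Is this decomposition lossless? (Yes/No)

No

Common attributes: {AgentID}; their closure is {AgentID}.
Neither S1 nor S2 is contained in that closure, so the decomposition is lossy.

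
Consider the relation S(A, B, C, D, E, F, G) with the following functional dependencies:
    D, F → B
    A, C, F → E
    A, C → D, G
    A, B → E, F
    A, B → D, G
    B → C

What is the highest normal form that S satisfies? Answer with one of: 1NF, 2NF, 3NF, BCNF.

1NF

Candidate keys: {A, B}, {A, C, F}, {A, D, F}. Prime attributes: {A, B, C, D, F}.
For D, F → B we have {D, F}⁺ = {B, C, D, F}; {D, F} is not a superkey, so BCNF fails.
A, C → D, G determines the non-prime attribute {G} from a non-superkey — 3NF is violated.
Since {A, C} ⊂ {A, C, F} and {A, C}⁺ ⊇ {G} with {G} non-prime, there is a partial dependency; 2NF fails.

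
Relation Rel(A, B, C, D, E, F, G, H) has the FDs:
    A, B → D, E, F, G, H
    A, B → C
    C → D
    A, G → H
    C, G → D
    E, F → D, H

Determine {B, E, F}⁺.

Start with {B, E, F}.
E, F → D, H applies; add {D, H} → now {B, D, E, F, H}.
No further FD applies.

{B, D, E, F, H}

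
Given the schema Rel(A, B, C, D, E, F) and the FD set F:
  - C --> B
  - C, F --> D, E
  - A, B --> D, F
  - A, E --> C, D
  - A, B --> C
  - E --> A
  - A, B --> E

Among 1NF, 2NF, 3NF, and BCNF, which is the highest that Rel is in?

Candidate keys: {A, B}, {A, C}, {C, F}, {E}. Prime attributes: {A, B, C, E, F}.
C --> B breaks BCNF: {C}⁺ = {B, C}, so {C} is not a superkey.
Since {B} ⊆ prime attributes and every other non-superkey FD also has a prime right side, the schema is in 3NF.

3NF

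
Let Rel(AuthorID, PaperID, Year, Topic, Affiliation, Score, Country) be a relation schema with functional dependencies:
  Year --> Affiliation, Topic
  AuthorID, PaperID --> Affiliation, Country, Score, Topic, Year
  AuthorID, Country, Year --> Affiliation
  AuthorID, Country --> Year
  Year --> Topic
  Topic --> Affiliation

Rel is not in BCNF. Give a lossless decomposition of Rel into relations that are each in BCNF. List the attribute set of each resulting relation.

Candidate key of the original relation: {AuthorID, PaperID}.
{Affiliation, AuthorID, Country, PaperID, Score, Topic, Year}: {Year} determines {Affiliation, Topic, Year} here but is not a superkey — split on Year --> Affiliation, Topic, giving {Affiliation, Topic, Year} and {AuthorID, Country, PaperID, Score, Year}.
{Affiliation, Topic, Year}: {Topic} determines {Affiliation, Topic} here but is not a superkey — split on Topic --> Affiliation, giving {Affiliation, Topic} and {Topic, Year}.
{Affiliation, Topic} has no BCNF violation.
{Topic, Year} has no BCNF violation.
{AuthorID, Country, PaperID, Score, Year}: {AuthorID, Country} determines {AuthorID, Country, Year} here but is not a superkey — split on AuthorID, Country --> Year, giving {AuthorID, Country, Year} and {AuthorID, Country, PaperID, Score}.
{AuthorID, Country, Year} has no BCNF violation.
{AuthorID, Country, PaperID, Score} has no BCNF violation.

{Affiliation, Topic}; {AuthorID, Country, PaperID, Score}; {AuthorID, Country, Year}; {Topic, Year}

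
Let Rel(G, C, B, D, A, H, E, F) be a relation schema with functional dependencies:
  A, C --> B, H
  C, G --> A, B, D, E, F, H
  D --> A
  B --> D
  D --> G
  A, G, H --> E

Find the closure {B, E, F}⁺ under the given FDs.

Start with {B, E, F}.
B --> D applies; add {D} → now {B, D, E, F}.
D --> G applies; add {G} → now {B, D, E, F, G}.
D --> A applies; add {A} → now {A, B, D, E, F, G}.
No further FD applies.

{A, B, D, E, F, G}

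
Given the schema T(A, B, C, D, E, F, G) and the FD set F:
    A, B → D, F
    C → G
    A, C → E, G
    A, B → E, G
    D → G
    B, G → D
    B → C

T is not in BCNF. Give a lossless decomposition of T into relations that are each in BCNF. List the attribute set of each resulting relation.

{A, B, F}; {A, C, E}; {B, C, D}; {C, G}

Candidate key of the original relation: {A, B}.
{A, B, C, D, E, F, G}: {C} determines {C, G} here but is not a superkey — split on C → G, giving {C, G} and {A, B, C, D, E, F}.
{C, G}: every determinant is a superkey — BCNF.
{A, B, C, D, E, F}: {A, C} determines {A, C, E} here but is not a superkey — split on A, C → E, giving {A, C, E} and {A, B, C, D, F}.
{A, C, E}: every determinant is a superkey — BCNF.
{A, B, C, D, F}: {B} determines {B, C, D} here but is not a superkey — split on B → C, D, giving {B, C, D} and {A, B, F}.
{B, C, D}: every determinant is a superkey — BCNF.
{A, B, F}: every determinant is a superkey — BCNF.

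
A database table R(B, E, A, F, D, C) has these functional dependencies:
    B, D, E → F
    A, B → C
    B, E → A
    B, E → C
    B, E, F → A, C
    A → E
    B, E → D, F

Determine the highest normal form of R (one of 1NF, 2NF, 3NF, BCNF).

Candidate keys: {A, B}, {B, E}. Prime attributes: {A, B, E}.
A → E breaks BCNF: {A}⁺ = {A, E}, so {A} is not a superkey.
But every attribute on its right side ({E}) is prime, and the same holds for every other non-superkey FD, so 3NF still holds.

3NF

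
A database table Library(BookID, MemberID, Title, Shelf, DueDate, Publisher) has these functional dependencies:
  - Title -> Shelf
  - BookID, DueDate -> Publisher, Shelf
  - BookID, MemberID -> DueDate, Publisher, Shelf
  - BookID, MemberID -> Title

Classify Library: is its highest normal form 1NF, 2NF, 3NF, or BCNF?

2NF

Candidate key: {BookID, MemberID}. Prime attributes: {BookID, MemberID}.
Title -> Shelf breaks BCNF: {Title}⁺ = {Shelf, Title}, so {Title} is not a superkey.
Title -> Shelf determines the non-prime attribute {Shelf} from a non-superkey — 3NF is violated.
No proper subset of a key has a non-prime attribute in its closure, so there is no partial dependency; 2NF holds.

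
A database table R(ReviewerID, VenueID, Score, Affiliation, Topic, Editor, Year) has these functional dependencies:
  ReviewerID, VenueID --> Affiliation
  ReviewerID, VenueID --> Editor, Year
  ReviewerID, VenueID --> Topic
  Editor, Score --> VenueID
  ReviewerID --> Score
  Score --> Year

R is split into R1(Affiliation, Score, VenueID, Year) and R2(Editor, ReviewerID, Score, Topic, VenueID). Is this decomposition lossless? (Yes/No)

No

Common attributes: {Score, VenueID}; their closure is {Score, VenueID, Year}.
R1 ⊄ {Score, VenueID, Year} and R2 ⊄ {Score, VenueID, Year}, so the split is lossy.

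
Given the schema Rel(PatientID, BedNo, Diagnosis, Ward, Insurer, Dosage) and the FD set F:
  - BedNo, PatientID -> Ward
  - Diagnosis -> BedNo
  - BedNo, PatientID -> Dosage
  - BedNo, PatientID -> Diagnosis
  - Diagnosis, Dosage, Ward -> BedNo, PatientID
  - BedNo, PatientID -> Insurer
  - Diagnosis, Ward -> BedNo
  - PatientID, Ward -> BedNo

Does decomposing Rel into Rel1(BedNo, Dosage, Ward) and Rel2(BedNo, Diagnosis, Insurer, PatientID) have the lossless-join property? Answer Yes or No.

No

Common attributes: {BedNo}; their closure is {BedNo}.
The closure covers neither Rel1 nor Rel2 entirely; the join is not lossless.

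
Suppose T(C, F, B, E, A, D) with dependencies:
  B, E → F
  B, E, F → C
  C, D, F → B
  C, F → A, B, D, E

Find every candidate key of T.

{B, E}⁺ = {A, B, C, D, E, F}, which is every attribute, so {B, E} is a candidate key.
{C, F}⁺ = {A, B, C, D, E, F}, which is every attribute, so {C, F} is a candidate key.
These are minimal and exhaustive — every other superkey contains one of them.

{B, E}, {C, F}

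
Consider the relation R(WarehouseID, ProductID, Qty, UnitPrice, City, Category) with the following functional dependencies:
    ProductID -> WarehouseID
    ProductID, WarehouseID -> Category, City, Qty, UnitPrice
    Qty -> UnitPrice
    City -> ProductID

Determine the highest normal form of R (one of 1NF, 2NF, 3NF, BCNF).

2NF

Candidate keys: {City}, {ProductID}. Prime attributes: {City, ProductID}.
Qty -> UnitPrice: {Qty}⁺ = {Qty, UnitPrice}, which is not all of the attributes, so the left side is not a superkey — BCNF is violated.
Qty -> UnitPrice has non-prime {UnitPrice} on the right and a non-superkey on the left, so 3NF fails.
All keys have size 1, which rules out partial dependencies — 2NF is satisfied.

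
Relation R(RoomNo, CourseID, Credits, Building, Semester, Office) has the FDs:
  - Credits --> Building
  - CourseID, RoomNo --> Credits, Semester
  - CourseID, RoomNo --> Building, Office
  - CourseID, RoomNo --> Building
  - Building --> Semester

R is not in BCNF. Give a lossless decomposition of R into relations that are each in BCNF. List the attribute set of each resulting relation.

Candidate key of the original relation: {CourseID, RoomNo}.
In {Building, CourseID, Credits, Office, RoomNo, Semester}, {Credits} is not a superkey ({Credits}⁺ restricted to this set is {Building, Credits, Semester}), so split on Credits --> Building, Semester into {Building, Credits, Semester} and {CourseID, Credits, Office, RoomNo}.
In {Building, Credits, Semester}, {Building} is not a superkey ({Building}⁺ restricted to this set is {Building, Semester}), so split on Building --> Semester into {Building, Semester} and {Building, Credits}.
{Building, Semester} is in BCNF.
{Building, Credits} is in BCNF.
{CourseID, Credits, Office, RoomNo} is in BCNF.

{Building, Credits}; {Building, Semester}; {CourseID, Credits, Office, RoomNo}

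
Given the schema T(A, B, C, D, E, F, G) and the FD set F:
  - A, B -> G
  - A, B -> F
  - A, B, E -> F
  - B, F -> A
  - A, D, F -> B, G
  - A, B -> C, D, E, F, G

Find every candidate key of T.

{A, B} is a candidate key since {A, B}⁺ = {A, B, C, D, E, F, G} covers every attribute.
{B, F} is a candidate key since {B, F}⁺ = {A, B, C, D, E, F, G} covers every attribute.
{A, D, F} is a candidate key since {A, D, F}⁺ = {A, B, C, D, E, F, G} covers every attribute.
No proper subset of any of these is a key, and no other minimal superkey exists.

{A, B}, {A, D, F}, {B, F}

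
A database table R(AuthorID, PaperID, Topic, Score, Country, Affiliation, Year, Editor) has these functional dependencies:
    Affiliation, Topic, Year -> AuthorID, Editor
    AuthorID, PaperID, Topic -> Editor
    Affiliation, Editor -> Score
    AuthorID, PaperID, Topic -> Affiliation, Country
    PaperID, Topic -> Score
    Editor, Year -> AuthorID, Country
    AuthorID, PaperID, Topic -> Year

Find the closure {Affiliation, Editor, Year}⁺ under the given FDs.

Start with {Affiliation, Editor, Year}.
Affiliation, Editor -> Score applies; add {Score} → now {Affiliation, Editor, Score, Year}.
Editor, Year -> AuthorID, Country applies; add {AuthorID, Country} → now {Affiliation, AuthorID, Country, Editor, Score, Year}.
No further FD applies.

{Affiliation, AuthorID, Country, Editor, Score, Year}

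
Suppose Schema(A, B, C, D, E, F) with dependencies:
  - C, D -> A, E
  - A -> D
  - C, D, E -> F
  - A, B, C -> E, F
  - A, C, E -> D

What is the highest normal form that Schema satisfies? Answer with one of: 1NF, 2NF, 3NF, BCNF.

1NF

Candidate keys: {A, B, C}, {B, C, D}. Prime attributes: {A, B, C, D}.
C, D -> A, E: {C, D}⁺ = {A, C, D, E, F}, which is not all of the attributes, so the left side is not a superkey — BCNF is violated.
C, D -> A, E has non-prime {E} on the right and a non-superkey on the left, so 3NF fails.
Since {A, C} ⊂ {A, B, C} and {A, C}⁺ ⊇ {E, F} with {E, F} non-prime, there is a partial dependency; 2NF fails.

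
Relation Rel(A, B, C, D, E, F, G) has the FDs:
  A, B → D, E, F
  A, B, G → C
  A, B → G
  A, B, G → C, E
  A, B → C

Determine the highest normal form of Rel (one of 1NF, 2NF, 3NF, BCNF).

BCNF

Candidate key: {A, B}. Prime attributes: {A, B}.
The left-hand side of every FD is a superkey, so BCNF is satisfied.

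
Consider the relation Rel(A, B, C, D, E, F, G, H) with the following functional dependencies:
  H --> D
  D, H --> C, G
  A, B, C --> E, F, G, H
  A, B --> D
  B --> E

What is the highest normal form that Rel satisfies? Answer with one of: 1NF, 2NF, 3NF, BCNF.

1NF

Candidate keys: {A, B, C}, {A, B, H}. Prime attributes: {A, B, C, H}.
H --> D: {H}⁺ = {C, D, G, H}, which is not all of the attributes, so the left side is not a superkey — BCNF is violated.
Because {D} is non-prime and the left side of H --> D is not a superkey, the relation is not in 3NF.
Since {B} ⊂ {A, B, C} and {B}⁺ ⊇ {E} with {E} non-prime, there is a partial dependency; 2NF fails.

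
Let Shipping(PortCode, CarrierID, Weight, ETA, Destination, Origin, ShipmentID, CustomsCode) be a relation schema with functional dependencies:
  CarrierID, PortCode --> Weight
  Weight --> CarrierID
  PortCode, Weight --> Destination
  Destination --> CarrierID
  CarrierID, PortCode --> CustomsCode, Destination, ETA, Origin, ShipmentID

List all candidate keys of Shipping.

{CarrierID, PortCode}, {Destination, PortCode}, {PortCode, Weight}

No FD produces {PortCode}, so it must be in every candidate key.
{CarrierID, PortCode} is a candidate key since {CarrierID, PortCode}⁺ = {CarrierID, CustomsCode, Destination, ETA, Origin, PortCode, ShipmentID, Weight} covers every attribute.
{Destination, PortCode} is a candidate key since {Destination, PortCode}⁺ = {CarrierID, CustomsCode, Destination, ETA, Origin, PortCode, ShipmentID, Weight} covers every attribute.
{PortCode, Weight} is a candidate key since {PortCode, Weight}⁺ = {CarrierID, CustomsCode, Destination, ETA, Origin, PortCode, ShipmentID, Weight} covers every attribute.
No proper subset of any of these is a key, and no other minimal superkey exists.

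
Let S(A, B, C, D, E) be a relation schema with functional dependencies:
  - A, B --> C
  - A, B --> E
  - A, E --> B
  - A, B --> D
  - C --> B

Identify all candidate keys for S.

{A, B}, {A, C}, {A, E}

No FD produces {A}, so it must be in every candidate key.
{A, B}⁺ = {A, B, C, D, E} — all of the relation — so {A, B} is a candidate key.
{A, C}⁺ = {A, B, C, D, E} — all of the relation — so {A, C} is a candidate key.
{A, E}⁺ = {A, B, C, D, E} — all of the relation — so {A, E} is a candidate key.
No proper subset of any of these is a key, and no other minimal superkey exists.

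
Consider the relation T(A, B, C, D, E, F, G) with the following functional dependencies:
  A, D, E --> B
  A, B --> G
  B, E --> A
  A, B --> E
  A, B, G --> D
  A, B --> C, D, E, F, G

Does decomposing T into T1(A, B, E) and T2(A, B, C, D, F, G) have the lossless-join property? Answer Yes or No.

The shared attributes are {A, B} and {A, B}⁺ = {A, B, C, D, E, F, G}.
T1 is contained in that closure, so T1 ∩ T2 --> T1 holds and the join is lossless.

Yes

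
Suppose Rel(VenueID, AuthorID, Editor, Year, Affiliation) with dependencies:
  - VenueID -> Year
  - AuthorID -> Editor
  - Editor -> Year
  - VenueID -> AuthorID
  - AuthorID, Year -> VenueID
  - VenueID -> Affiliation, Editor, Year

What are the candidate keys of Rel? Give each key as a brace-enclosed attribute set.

{AuthorID}, {VenueID}

{AuthorID} is a candidate key since {AuthorID}⁺ = {Affiliation, AuthorID, Editor, VenueID, Year} covers every attribute.
{VenueID} is a candidate key since {VenueID}⁺ = {Affiliation, AuthorID, Editor, VenueID, Year} covers every attribute.
No proper subset of any of these is a key, and no other minimal superkey exists.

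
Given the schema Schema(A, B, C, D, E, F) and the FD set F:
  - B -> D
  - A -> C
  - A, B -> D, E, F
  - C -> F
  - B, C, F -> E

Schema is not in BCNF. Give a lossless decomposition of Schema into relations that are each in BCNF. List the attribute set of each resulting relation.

{A, B, E}; {A, C}; {B, D}; {C, F}

Candidate key of the original relation: {A, B}.
Within {A, B, C, D, E, F}: {B}⁺ ∩ {A, B, C, D, E, F} = {B, D}, not the whole set, so B -> D violates BCNF; decompose into {B, D} and {A, B, C, E, F}.
{B, D} is in BCNF.
Within {A, B, C, E, F}: {A}⁺ ∩ {A, B, C, E, F} = {A, C, F}, not the whole set, so A -> C, F violates BCNF; decompose into {A, C, F} and {A, B, E}.
Within {A, C, F}: {C}⁺ ∩ {A, C, F} = {C, F}, not the whole set, so C -> F violates BCNF; decompose into {C, F} and {A, C}.
{C, F} is in BCNF.
{A, C} is in BCNF.
{A, B, E} is in BCNF.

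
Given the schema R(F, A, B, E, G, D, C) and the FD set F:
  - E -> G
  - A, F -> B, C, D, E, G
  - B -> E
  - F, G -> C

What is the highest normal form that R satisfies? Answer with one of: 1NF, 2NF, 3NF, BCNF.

Candidate key: {A, F}. Prime attributes: {A, F}.
E -> G: {E}⁺ = {E, G}, which is not all of the attributes, so the left side is not a superkey — BCNF is violated.
Because {G} is non-prime and the left side of E -> G is not a superkey, the relation is not in 3NF.
No non-prime attribute depends on a proper subset of any candidate key, so 2NF holds.

2NF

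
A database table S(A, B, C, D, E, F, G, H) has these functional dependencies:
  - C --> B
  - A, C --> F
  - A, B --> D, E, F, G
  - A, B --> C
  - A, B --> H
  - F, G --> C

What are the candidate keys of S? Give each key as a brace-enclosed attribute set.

{A, B}, {A, C}, {A, F, G}

{A} never appears on the right of any FD, so every key must include it.
{A, B}⁺ = {A, B, C, D, E, F, G, H}, which is every attribute, so {A, B} is a candidate key.
{A, C}⁺ = {A, B, C, D, E, F, G, H}, which is every attribute, so {A, C} is a candidate key.
{A, F, G}⁺ = {A, B, C, D, E, F, G, H}, which is every attribute, so {A, F, G} is a candidate key.
These are minimal and exhaustive — every other superkey contains one of them.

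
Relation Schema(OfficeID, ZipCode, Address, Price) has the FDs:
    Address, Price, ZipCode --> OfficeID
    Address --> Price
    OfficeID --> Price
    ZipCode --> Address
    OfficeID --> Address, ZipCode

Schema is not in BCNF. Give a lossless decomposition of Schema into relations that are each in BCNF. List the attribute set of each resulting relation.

{Address, OfficeID, ZipCode}; {Address, Price}

Candidate keys of the original relation: {OfficeID}, {ZipCode}.
{Address, OfficeID, Price, ZipCode}: {Address} determines {Address, Price} here but is not a superkey — split on Address --> Price, giving {Address, Price} and {Address, OfficeID, ZipCode}.
{Address, Price} has no BCNF violation.
{Address, OfficeID, ZipCode} has no BCNF violation.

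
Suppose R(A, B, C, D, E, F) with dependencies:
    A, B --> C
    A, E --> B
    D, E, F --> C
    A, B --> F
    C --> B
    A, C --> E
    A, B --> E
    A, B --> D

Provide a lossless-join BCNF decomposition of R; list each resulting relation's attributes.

Candidate keys of the original relation: {A, B}, {A, C}, {A, E}.
In {A, B, C, D, E, F}, {D, E, F} is not a superkey ({D, E, F}⁺ restricted to this set is {B, C, D, E, F}), so split on D, E, F --> B, C into {B, C, D, E, F} and {A, D, E, F}.
In {B, C, D, E, F}, {C} is not a superkey ({C}⁺ restricted to this set is {B, C}), so split on C --> B into {B, C} and {C, D, E, F}.
{B, C} is in BCNF.
{C, D, E, F} is in BCNF.
{A, D, E, F} is in BCNF.

{A, D, E, F}; {B, C}; {C, D, E, F}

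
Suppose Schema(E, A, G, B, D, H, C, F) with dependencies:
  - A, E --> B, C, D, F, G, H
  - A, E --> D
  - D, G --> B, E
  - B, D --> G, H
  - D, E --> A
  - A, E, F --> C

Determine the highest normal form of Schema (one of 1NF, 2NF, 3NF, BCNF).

Candidate keys: {A, E}, {B, D}, {D, E}, {D, G}. Prime attributes: {A, B, D, E, G}.
The left-hand side of every FD is a superkey, so BCNF is satisfied.

BCNF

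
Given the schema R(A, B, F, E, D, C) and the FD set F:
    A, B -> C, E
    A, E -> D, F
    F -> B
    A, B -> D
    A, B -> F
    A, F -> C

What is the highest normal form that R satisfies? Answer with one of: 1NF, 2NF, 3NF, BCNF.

3NF

Candidate keys: {A, B}, {A, E}, {A, F}. Prime attributes: {A, B, E, F}.
F -> B breaks BCNF: {F}⁺ = {B, F}, so {F} is not a superkey.
Since {B} ⊆ prime attributes and every other non-superkey FD also has a prime right side, the schema is in 3NF.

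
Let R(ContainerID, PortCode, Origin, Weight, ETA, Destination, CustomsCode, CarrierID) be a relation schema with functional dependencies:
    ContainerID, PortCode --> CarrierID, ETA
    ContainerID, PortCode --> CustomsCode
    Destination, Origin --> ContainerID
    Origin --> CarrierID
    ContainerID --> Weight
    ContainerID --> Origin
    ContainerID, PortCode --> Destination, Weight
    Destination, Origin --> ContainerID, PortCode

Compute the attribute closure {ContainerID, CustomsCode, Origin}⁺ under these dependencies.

{CarrierID, ContainerID, CustomsCode, Origin, Weight}

Start with {ContainerID, CustomsCode, Origin}.
Origin --> CarrierID applies; add {CarrierID} → now {CarrierID, ContainerID, CustomsCode, Origin}.
ContainerID --> Weight applies; add {Weight} → now {CarrierID, ContainerID, CustomsCode, Origin, Weight}.
No further FD applies.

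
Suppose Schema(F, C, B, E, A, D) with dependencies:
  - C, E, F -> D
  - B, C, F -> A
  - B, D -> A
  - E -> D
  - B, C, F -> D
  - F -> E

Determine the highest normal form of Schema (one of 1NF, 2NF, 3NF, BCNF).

Candidate key: {B, C, F}. Prime attributes: {B, C, F}.
C, E, F -> D breaks BCNF: {C, E, F}⁺ = {C, D, E, F}, so {C, E, F} is not a superkey.
Because {D} is non-prime and the left side of C, E, F -> D is not a superkey, the relation is not in 3NF.
Since {F} ⊂ {B, C, F} and {F}⁺ ⊇ {D, E} with {D, E} non-prime, there is a partial dependency; 2NF fails.

1NF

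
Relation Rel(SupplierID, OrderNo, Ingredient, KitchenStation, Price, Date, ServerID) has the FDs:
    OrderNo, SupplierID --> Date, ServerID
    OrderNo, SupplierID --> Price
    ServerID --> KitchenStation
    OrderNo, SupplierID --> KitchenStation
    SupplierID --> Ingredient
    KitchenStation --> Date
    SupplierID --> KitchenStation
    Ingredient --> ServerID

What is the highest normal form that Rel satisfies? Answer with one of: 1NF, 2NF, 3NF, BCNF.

Candidate key: {OrderNo, SupplierID}. Prime attributes: {OrderNo, SupplierID}.
ServerID --> KitchenStation: {ServerID}⁺ = {Date, KitchenStation, ServerID}, which is not all of the attributes, so the left side is not a superkey — BCNF is violated.
Because {KitchenStation} is non-prime and the left side of ServerID --> KitchenStation is not a superkey, the relation is not in 3NF.
Since {SupplierID} ⊂ {OrderNo, SupplierID} and {SupplierID}⁺ ⊇ {Date, Ingredient, KitchenStation, ServerID} with {Date, Ingredient, KitchenStation, ServerID} non-prime, there is a partial dependency; 2NF fails.

1NF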